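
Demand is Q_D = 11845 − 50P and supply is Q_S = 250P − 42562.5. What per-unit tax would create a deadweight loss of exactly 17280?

In inverse form: demand P = 236.9 − 0.02Q, supply P = 170.25 + 0.004Q.
Competitive equilibrium: 236.9 − 0.02Q = 170.25 + 0.004Q → Q* = 2777.0833, P* = 181.3583.
A tax t gives ΔQ = t/0.024 and wedge t, so DWL = t²/0.048.
t²/0.048 = 17280 → t² = 829.44 → t = 28.8.

28.8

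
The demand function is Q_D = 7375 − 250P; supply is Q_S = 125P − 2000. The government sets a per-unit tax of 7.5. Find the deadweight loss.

2343.75

In inverse form: demand P = 29.5 − 0.004Q, supply P = 16 + 0.008Q.
Competitive equilibrium: 29.5 − 0.004Q = 16 + 0.008Q → Q* = 1125, P* = 25.
With the tax, the buyer price exceeds the seller price by 7.5: (29.5 − 0.004Q) − (16 + 0.008Q) = 7.5 → Q' = 500.
ΔQ = 1125 − 500 = 625; the wedge equals the tax, 7.5.
Deadweight loss = ½ × 625 × 7.5 = 2343.75.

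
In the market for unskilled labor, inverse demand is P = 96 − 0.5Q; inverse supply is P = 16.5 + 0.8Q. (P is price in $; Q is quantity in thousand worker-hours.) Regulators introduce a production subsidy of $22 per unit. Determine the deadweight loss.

Competitive equilibrium: 96 − 0.5Q = 16.5 + 0.8Q → Q* = 61.1538, P* = 65.4231.
The subsidy lowers effective supply by 22: P = 0.8Q − 5.5.
New quantity: 96 − 0.5Q = 0.8Q − 5.5 → Q' = 78.0769.
Overproduction ΔQ = 78.0769 − 61.1538 = 16.9231; wedge = subsidy = 22.
Welfare loss = ½ × 16.9231 × 22 = $186.15 thousand.

$186.15 thousand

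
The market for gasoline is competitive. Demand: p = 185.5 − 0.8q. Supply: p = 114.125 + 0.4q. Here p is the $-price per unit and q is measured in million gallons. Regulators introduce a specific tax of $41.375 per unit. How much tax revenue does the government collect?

Competitive equilibrium: 185.5 − 0.8q = 114.125 + 0.4q → q* = 59.4792, p* = 137.9167.
With the tax, the buyer price exceeds the seller price by 41.375: (185.5 − 0.8q) − (114.125 + 0.4q) = 41.375 → q' = 25.
Tax revenue = 41.375 × 25 = $1034.375 million.

$1034.375 million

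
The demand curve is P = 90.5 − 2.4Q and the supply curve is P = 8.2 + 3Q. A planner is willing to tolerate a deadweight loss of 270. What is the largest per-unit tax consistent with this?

54

Competitive equilibrium: 90.5 − 2.4Q = 8.2 + 3Q → Q* = 15.2407, P* = 53.9222.
A tax t gives ΔQ = t/5.4 and wedge t, so DWL = t²/10.8.
t²/10.8 = 270 → t² = 2916 → t = 54.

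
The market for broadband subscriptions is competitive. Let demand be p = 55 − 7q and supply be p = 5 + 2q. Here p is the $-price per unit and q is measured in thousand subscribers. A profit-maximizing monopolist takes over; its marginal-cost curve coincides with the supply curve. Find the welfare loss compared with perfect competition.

$26.58 thousand

Competitive equilibrium: 55 − 7q = 5 + 2q → q* = 5.5556, p* = 16.1111.
Marginal revenue: MR = 55 − 14q. Set MR = MC: 55 − 14q = 5 + 2q → q_m = 3.125.
Price p_m = 55 − 7·3.125 = 33.125; MC(q_m) = 5 + 2·3.125 = 11.25.
Competitive q* = 5.5556, so Δq = 2.4306; wedge = 33.125 − 11.25 = 21.875.
Deadweight loss = ½ × 2.4306 × 21.875 = $26.58 thousand.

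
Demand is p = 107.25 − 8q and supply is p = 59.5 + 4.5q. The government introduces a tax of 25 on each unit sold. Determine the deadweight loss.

Competitive equilibrium: 107.25 − 8q = 59.5 + 4.5q → q* = 3.82, p* = 76.69.
With the tax, the buyer price exceeds the seller price by 25: (107.25 − 8q) − (59.5 + 4.5q) = 25 → q' = 1.82.
Δq = 3.82 − 1.82 = 2; the wedge equals the tax, 25.
Welfare loss = ½ × 2 × 25 = 25.

25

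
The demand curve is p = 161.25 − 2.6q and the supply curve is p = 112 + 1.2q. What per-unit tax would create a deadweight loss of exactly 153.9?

Competitive equilibrium: 161.25 − 2.6q = 112 + 1.2q → q* = 12.9605, p* = 127.5526.
A tax t gives Δq = t/3.8 and wedge t, so DWL = t²/7.6.
t²/7.6 = 153.9 → t² = 1169.64 → t = 34.2.

34.2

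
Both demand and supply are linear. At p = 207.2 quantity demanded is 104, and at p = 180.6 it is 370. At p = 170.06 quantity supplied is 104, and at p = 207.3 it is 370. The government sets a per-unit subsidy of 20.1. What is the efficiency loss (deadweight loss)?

Demand slope = (180.6 − 207.2)/(370 − 104) = −0.1, so p = 217.6 − 0.1q.
Supply slope = (207.3 − 170.06)/(370 − 104) = 0.14, so p = 155.5 + 0.14q.
Competitive equilibrium: 217.6 − 0.1q = 155.5 + 0.14q → q* = 258.75, p* = 191.725.
The subsidy lowers effective supply by 20.1: p = 135.4 + 0.14q.
New quantity: 217.6 − 0.1q = 135.4 + 0.14q → q' = 342.5.
Overproduction Δq = 342.5 − 258.75 = 83.75; wedge = subsidy = 20.1.
DWL = ½ × 83.75 × 20.1 = 841.69.

841.69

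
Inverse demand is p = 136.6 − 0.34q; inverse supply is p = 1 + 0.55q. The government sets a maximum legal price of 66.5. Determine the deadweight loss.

492.53

Competitive equilibrium: 136.6 − 0.34q = 1 + 0.55q → q* = 152.3596, p* = 84.7978.
At the ceiling p = 66.5, quantity supplied = (66.5 − 1)/0.55 = 119.0909.
Willingness to pay at q' = 119.0909: 136.6 − 0.34·119.0909 = 96.1091.
Δq = 152.3596 − 119.0909 = 33.2687; wedge = 96.1091 − 66.5 = 29.6091.
Deadweight loss = ½ × 33.2687 × 29.6091 = 492.53.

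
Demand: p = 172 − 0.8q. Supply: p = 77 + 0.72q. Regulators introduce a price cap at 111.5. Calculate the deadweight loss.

Competitive equilibrium: 172 − 0.8q = 77 + 0.72q → q* = 62.5, p* = 122.
At the ceiling p = 111.5, quantity supplied = (111.5 − 77)/0.72 = 47.9167.
Willingness to pay at q' = 47.9167: 172 − 0.8·47.9167 = 133.6666.
Δq = 62.5 − 47.9167 = 14.5833; wedge = 133.6666 − 111.5 = 22.1666.
Welfare loss = ½ × 14.5833 × 22.1666 = 161.63.

161.63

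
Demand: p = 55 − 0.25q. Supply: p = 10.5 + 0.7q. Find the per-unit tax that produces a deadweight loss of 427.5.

28.5

Competitive equilibrium: 55 − 0.25q = 10.5 + 0.7q → q* = 46.8421, p* = 43.2895.
A tax t gives Δq = t/0.95 and wedge t, so DWL = t²/1.9.
t²/1.9 = 427.5 → t² = 812.25 → t = 28.5.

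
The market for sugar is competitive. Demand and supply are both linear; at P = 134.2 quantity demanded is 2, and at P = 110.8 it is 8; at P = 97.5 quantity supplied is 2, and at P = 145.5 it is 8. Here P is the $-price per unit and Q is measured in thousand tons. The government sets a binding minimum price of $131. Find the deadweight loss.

$30.48 thousand

Demand slope = (110.8 − 134.2)/(8 − 2) = −3.9, so P = 142 − 3.9Q.
Supply slope = (145.5 − 97.5)/(8 − 2) = 8, so P = 81.5 + 8Q.
Competitive equilibrium: 142 − 3.9Q = 81.5 + 8Q → Q* = 5.084, P* = 122.1723.
At the floor P = 131, quantity demanded = (142 − 131)/3.9 = 2.8205.
Sellers' marginal cost at Q' = 2.8205: 81.5 + 8·2.8205 = 104.064.
ΔQ = 5.084 − 2.8205 = 2.2635; wedge = 131 − 104.064 = 26.936.
The triangle = ½ × 2.2635 × 26.936 = $30.48 thousand.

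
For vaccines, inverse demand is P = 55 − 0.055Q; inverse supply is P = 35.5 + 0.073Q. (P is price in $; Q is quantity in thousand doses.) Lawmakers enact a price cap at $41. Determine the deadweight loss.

Competitive equilibrium: 55 − 0.055Q = 35.5 + 0.073Q → Q* = 152.3438, P* = 46.6211.
At the ceiling P = 41, quantity supplied = (41 − 35.5)/0.073 = 75.3425.
Willingness to pay at Q' = 75.3425: 55 − 0.055·75.3425 = 50.8562.
ΔQ = 152.3438 − 75.3425 = 77.0013; wedge = 50.8562 − 41 = 9.8562.
Deadweight loss = ½ × 77.0013 × 9.8562 = $379.47 thousand.

$379.47 thousand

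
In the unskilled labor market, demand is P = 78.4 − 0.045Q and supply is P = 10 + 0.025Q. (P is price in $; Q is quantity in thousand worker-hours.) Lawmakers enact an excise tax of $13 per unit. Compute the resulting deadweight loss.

$1207.14 thousand

Competitive equilibrium: 78.4 − 0.045Q = 10 + 0.025Q → Q* = 977.1429, P* = 34.4286.
With the tax, the buyer price exceeds the seller price by 13: (78.4 − 0.045Q) − (10 + 0.025Q) = 13 → Q' = 791.4286.
ΔQ = 977.1429 − 791.4286 = 185.7143; the wedge equals the tax, 13.
Deadweight loss = ½ × 185.7143 × 13 = $1207.14 thousand.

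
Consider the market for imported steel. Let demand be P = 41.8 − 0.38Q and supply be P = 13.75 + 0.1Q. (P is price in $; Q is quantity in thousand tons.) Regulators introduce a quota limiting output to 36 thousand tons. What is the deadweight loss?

$120.83 thousand

Competitive equilibrium: 41.8 − 0.38Q = 13.75 + 0.1Q → Q* = 58.4375, P* = 19.5938.
At Q = 36: demand price = 41.8 − 0.38·36 = 28.12; supply price = 13.75 + 0.1·36 = 17.35.
ΔQ = 58.4375 − 36 = 22.4375; wedge = 28.12 − 17.35 = 10.77.
The triangle = ½ × 22.4375 × 10.77 = $120.83 thousand.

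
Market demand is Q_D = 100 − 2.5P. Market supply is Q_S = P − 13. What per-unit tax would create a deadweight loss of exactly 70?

14

In inverse form: demand P = 40 − 0.4Q, supply P = 13 + Q.
Competitive equilibrium: 40 − 0.4Q = 13 + Q → Q* = 19.2857, P* = 32.2857.
A tax t gives ΔQ = t/1.4 and wedge t, so DWL = t²/2.8.
t²/2.8 = 70 → t² = 196 → t = 14.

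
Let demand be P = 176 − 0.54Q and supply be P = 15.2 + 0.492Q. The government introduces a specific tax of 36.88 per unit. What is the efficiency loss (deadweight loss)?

658.98

Competitive equilibrium: 176 − 0.54Q = 15.2 + 0.492Q → Q* = 155.814, P* = 91.8605.
With the tax, the buyer price exceeds the seller price by 36.88: (176 − 0.54Q) − (15.2 + 0.492Q) = 36.88 → Q' = 120.0775.
ΔQ = 155.814 − 120.0775 = 35.7365; the wedge equals the tax, 36.88.
The triangle = ½ × 35.7365 × 36.88 = 658.98.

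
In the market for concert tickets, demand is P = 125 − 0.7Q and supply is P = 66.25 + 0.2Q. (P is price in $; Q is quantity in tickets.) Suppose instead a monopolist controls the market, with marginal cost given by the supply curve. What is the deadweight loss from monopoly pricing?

$367.03

Competitive equilibrium: 125 − 0.7Q = 66.25 + 0.2Q → Q* = 65.2778, P* = 79.3056.
Marginal revenue: MR = 125 − 1.4Q. Set MR = MC: 125 − 1.4Q = 66.25 + 0.2Q → Q_m = 36.7188.
Price P_m = 125 − 0.7·36.7188 = 99.2968; MC(Q_m) = 66.25 + 0.2·36.7188 = 73.5938.
Competitive Q* = 65.2778, so ΔQ = 28.559; wedge = 99.2968 − 73.5938 = 25.703.
Deadweight loss = ½ × 28.559 × 25.703 = $367.03.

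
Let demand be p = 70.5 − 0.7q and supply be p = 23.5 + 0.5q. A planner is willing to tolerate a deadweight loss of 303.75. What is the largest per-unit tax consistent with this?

Competitive equilibrium: 70.5 − 0.7q = 23.5 + 0.5q → q* = 39.1667, p* = 43.0833.
A tax t gives Δq = t/1.2 and wedge t, so DWL = t²/2.4.
t²/2.4 = 303.75 → t² = 729 → t = 27.

27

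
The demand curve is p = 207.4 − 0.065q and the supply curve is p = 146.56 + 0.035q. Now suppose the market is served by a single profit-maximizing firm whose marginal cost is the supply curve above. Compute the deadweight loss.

Competitive equilibrium: 207.4 − 0.065q = 146.56 + 0.035q → q* = 608.4, p* = 167.854.
Marginal revenue: MR = 207.4 − 0.13q. Set MR = MC: 207.4 − 0.13q = 146.56 + 0.035q → q_m = 368.72727.
Price p_m = 207.4 − 0.065·368.72727 = 183.43273; MC(q_m) = 146.56 + 0.035·368.72727 = 159.46545.
Competitive q* = 608.4, so Δq = 239.67273; wedge = 183.43273 − 159.46545 = 23.96728.
Welfare loss = ½ × 239.67273 × 23.96728 = 2872.15.

2872.15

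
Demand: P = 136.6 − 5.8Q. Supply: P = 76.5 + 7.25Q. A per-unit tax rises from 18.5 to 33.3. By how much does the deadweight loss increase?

Competitive equilibrium: 136.6 − 5.8Q = 76.5 + 7.25Q → Q* = 4.6054, P* = 109.8889.
For a per-unit tax t: ΔQ = t/13.05, so DWL = ½·t·(t/13.05) = t²/26.1.
At t = 18.5: DWL = 13.113. At t = 33.3: DWL = 42.486.
Increase = 42.486 − 13.113 = 29.37.

29.37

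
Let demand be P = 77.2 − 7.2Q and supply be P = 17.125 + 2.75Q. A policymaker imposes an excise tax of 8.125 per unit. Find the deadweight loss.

Competitive equilibrium: 77.2 − 7.2Q = 17.125 + 2.75Q → Q* = 6.0377, P* = 33.7286.
With the tax, the buyer price exceeds the seller price by 8.125: (77.2 − 7.2Q) − (17.125 + 2.75Q) = 8.125 → Q' = 5.2211.
ΔQ = 6.0377 − 5.2211 = 0.8166; the wedge equals the tax, 8.125.
DWL = ½ × 0.8166 × 8.125 = 3.32.

3.32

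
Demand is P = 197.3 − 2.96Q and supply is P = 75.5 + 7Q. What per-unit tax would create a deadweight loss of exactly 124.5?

Competitive equilibrium: 197.3 − 2.96Q = 75.5 + 7Q → Q* = 12.2289, P* = 161.1024.
A tax t gives ΔQ = t/9.96 and wedge t, so DWL = t²/19.92.
t²/19.92 = 124.5 → t² = 2480.04 → t = 49.8.

49.8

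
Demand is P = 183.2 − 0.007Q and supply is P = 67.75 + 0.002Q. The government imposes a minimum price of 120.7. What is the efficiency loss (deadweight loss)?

Competitive equilibrium: 183.2 − 0.007Q = 67.75 + 0.002Q → Q* = 12827.77778, P* = 93.40556.
At the floor P = 120.7, quantity demanded = (183.2 − 120.7)/0.007 = 8928.57143.
Sellers' marginal cost at Q' = 8928.57143: 67.75 + 0.002·8928.57143 = 85.60714.
ΔQ = 12827.77778 − 8928.57143 = 3899.20635; wedge = 120.7 − 85.60714 = 35.09286.
Welfare loss = ½ × 3899.20635 × 35.09286 = 68417.15.

68417.15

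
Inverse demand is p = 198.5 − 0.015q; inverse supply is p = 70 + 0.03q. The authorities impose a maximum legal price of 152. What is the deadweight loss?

336.11

Competitive equilibrium: 198.5 − 0.015q = 70 + 0.03q → q* = 2855.5556, p* = 155.6667.
At the ceiling p = 152, quantity supplied = (152 − 70)/0.03 = 2733.3333.
Willingness to pay at q' = 2733.3333: 198.5 − 0.015·2733.3333 = 157.5.
Δq = 2855.5556 − 2733.3333 = 122.2223; wedge = 157.5 − 152 = 5.5.
Welfare loss = ½ × 122.2223 × 5.5 = 336.11.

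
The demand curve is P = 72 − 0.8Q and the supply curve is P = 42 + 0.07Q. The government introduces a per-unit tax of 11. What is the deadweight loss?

Competitive equilibrium: 72 − 0.8Q = 42 + 0.07Q → Q* = 34.4828, P* = 44.4138.
With the tax, the buyer price exceeds the seller price by 11: (72 − 0.8Q) − (42 + 0.07Q) = 11 → Q' = 21.8391.
ΔQ = 34.4828 − 21.8391 = 12.6437; the wedge equals the tax, 11.
Welfare loss = ½ × 12.6437 × 11 = 69.54.

69.54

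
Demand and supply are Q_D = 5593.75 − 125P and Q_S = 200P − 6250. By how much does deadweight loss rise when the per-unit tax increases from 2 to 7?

In inverse form: demand P = 44.75 − 0.008Q, supply P = 31.25 + 0.005Q.
Competitive equilibrium: 44.75 − 0.008Q = 31.25 + 0.005Q → Q* = 1038.4615, P* = 36.4423.
For a per-unit tax t: ΔQ = t/0.013, so DWL = ½·t·(t/0.013) = t²/0.026.
At t = 2: DWL = 153.846. At t = 7: DWL = 1884.615.
Increase = 1884.615 − 153.846 = 1730.77.

1730.77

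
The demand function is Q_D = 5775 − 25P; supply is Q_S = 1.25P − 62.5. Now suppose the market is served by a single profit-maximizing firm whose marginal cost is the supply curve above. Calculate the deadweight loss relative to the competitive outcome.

In inverse form: demand P = 231 − 0.04Q, supply P = 50 + 0.8Q.
Competitive equilibrium: 231 − 0.04Q = 50 + 0.8Q → Q* = 215.4762, P* = 222.381.
Marginal revenue: MR = 231 − 0.08Q. Set MR = MC: 231 − 0.08Q = 50 + 0.8Q → Q_m = 205.6818.
Price P_m = 231 − 0.04·205.6818 = 222.7727; MC(Q_m) = 50 + 0.8·205.6818 = 214.5454.
Competitive Q* = 215.4762, so ΔQ = 9.7944; wedge = 222.7727 − 214.5454 = 8.2273.
The triangle = ½ × 9.7944 × 8.2273 = 40.29.

40.29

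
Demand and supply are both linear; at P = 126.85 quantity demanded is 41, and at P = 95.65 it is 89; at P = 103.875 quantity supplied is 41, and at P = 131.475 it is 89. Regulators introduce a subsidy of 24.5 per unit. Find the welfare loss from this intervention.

Demand slope = (95.65 − 126.85)/(89 − 41) = −0.65, so P = 153.5 − 0.65Q.
Supply slope = (131.475 − 103.875)/(89 − 41) = 0.575, so P = 80.3 + 0.575Q.
Competitive equilibrium: 153.5 − 0.65Q = 80.3 + 0.575Q → Q* = 59.7551, P* = 114.6592.
The subsidy lowers effective supply by 24.5: P = 55.8 + 0.575Q.
New quantity: 153.5 − 0.65Q = 55.8 + 0.575Q → Q' = 79.7551.
Overproduction ΔQ = 79.7551 − 59.7551 = 20; wedge = subsidy = 24.5.
The triangle = ½ × 20 × 24.5 = 245.

245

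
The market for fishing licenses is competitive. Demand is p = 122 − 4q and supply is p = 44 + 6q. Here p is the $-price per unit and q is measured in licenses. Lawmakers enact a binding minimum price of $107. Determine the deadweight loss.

Competitive equilibrium: 122 − 4q = 44 + 6q → q* = 7.8, p* = 90.8.
At the floor p = 107, quantity demanded = (122 − 107)/4 = 3.75.
Sellers' marginal cost at q' = 3.75: 44 + 6·3.75 = 66.5.
Δq = 7.8 − 3.75 = 4.05; wedge = 107 − 66.5 = 40.5.
DWL = ½ × 4.05 × 40.5 = $82.01.

$82.01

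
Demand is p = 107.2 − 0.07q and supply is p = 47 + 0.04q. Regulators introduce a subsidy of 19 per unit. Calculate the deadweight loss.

1640.91

Competitive equilibrium: 107.2 − 0.07q = 47 + 0.04q → q* = 547.2727, p* = 68.8909.
The subsidy lowers effective supply by 19: p = 28 + 0.04q.
New quantity: 107.2 − 0.07q = 28 + 0.04q → q' = 720.
Overproduction Δq = 720 − 547.2727 = 172.7273; wedge = subsidy = 19.
The triangle = ½ × 172.7273 × 19 = 1640.91.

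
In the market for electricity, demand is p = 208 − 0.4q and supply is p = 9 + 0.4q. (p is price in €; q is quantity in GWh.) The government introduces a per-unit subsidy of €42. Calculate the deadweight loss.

€1102.50

Competitive equilibrium: 208 − 0.4q = 9 + 0.4q → q* = 248.75, p* = 108.5.
The subsidy lowers effective supply by 42: p = 0.4q − 33.
New quantity: 208 − 0.4q = 0.4q − 33 → q' = 301.25.
Overproduction Δq = 301.25 − 248.75 = 52.5; wedge = subsidy = 42.
DWL = ½ × 52.5 × 42 = €1102.50.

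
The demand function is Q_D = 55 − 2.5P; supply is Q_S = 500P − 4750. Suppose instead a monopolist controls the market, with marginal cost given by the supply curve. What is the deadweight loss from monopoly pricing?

In inverse form: demand P = 22 − 0.4Q, supply P = 9.5 + 0.002Q.
Competitive equilibrium: 22 − 0.4Q = 9.5 + 0.002Q → Q* = 31.0945, P* = 9.5622.
Marginal revenue: MR = 22 − 0.8Q. Set MR = MC: 22 − 0.8Q = 9.5 + 0.002Q → Q_m = 15.586.
Price P_m = 22 − 0.4·15.586 = 15.7656; MC(Q_m) = 9.5 + 0.002·15.586 = 9.5312.
Competitive Q* = 31.0945, so ΔQ = 15.5085; wedge = 15.7656 − 9.5312 = 6.2344.
DWL = ½ × 15.5085 × 6.2344 = 48.34.

48.34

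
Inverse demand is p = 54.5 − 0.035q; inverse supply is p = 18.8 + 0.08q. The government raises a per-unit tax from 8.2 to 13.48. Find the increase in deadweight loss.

Competitive equilibrium: 54.5 − 0.035q = 18.8 + 0.08q → q* = 310.4348, p* = 43.6348.
For a per-unit tax t: Δq = t/0.115, so DWL = ½·t·(t/0.115) = t²/0.23.
At t = 8.2: DWL = 292.348. At t = 13.48: DWL = 790.045.
Increase = 790.045 − 292.348 = 497.70.

497.70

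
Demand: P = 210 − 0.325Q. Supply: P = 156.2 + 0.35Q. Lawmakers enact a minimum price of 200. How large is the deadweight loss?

Competitive equilibrium: 210 − 0.325Q = 156.2 + 0.35Q → Q* = 79.7037, P* = 184.0963.
At the floor P = 200, quantity demanded = (210 − 200)/0.325 = 30.7692.
Sellers' marginal cost at Q' = 30.7692: 156.2 + 0.35·30.7692 = 166.9692.
ΔQ = 79.7037 − 30.7692 = 48.9345; wedge = 200 − 166.9692 = 33.0308.
Welfare loss = ½ × 48.9345 × 33.0308 = 808.17.

808.17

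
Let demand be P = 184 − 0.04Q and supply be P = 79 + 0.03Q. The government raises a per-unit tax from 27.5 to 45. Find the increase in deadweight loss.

9062.50

Competitive equilibrium: 184 − 0.04Q = 79 + 0.03Q → Q* = 1500, P* = 124.
For a per-unit tax t: ΔQ = t/0.07, so DWL = ½·t·(t/0.07) = t²/0.14.
At t = 27.5: DWL = 5401.786. At t = 45: DWL = 14464.286.
Increase = 14464.286 − 5401.786 = 9062.50.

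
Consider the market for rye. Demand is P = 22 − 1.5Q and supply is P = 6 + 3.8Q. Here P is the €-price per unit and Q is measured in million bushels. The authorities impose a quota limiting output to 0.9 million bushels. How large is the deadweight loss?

Competitive equilibrium: 22 − 1.5Q = 6 + 3.8Q → Q* = 3.0189, P* = 17.4717.
At Q = 0.9: demand price = 22 − 1.5·0.9 = 20.65; supply price = 6 + 3.8·0.9 = 9.42.
ΔQ = 3.0189 − 0.9 = 2.1189; wedge = 20.65 − 9.42 = 11.23.
DWL = ½ × 2.1189 × 11.23 = €11.90 million.

€11.90 million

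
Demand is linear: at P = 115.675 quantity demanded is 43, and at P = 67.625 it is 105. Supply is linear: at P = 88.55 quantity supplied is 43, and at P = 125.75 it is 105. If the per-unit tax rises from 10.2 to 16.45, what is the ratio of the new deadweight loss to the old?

Demand slope = (67.625 − 115.675)/(105 − 43) = −0.775, so P = 149 − 0.775Q.
Supply slope = (125.75 − 88.55)/(105 − 43) = 0.6, so P = 62.75 + 0.6Q.
Competitive equilibrium: 149 − 0.775Q = 62.75 + 0.6Q → Q* = 62.7273, P* = 100.3864.
For a per-unit tax t: ΔQ = t/1.375, so DWL = ½·t·(t/1.375) = t²/2.75.
At t = 10.2: DWL = 37.833. At t = 16.45: DWL = 98.401.
Ratio = (16.45/10.2)² = 2.601.

2.601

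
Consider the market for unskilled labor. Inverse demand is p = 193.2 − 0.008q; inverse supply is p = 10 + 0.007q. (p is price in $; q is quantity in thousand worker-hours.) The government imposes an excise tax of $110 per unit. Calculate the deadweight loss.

Competitive equilibrium: 193.2 − 0.008q = 10 + 0.007q → q* = 12213.3333, p* = 95.4933.
With the tax, the buyer price exceeds the seller price by 110: (193.2 − 0.008q) − (10 + 0.007q) = 110 → q' = 4880.
Δq = 12213.3333 − 4880 = 7333.3333; the wedge equals the tax, 110.
Deadweight loss = ½ × 7333.3333 × 110 = $403333.33 thousand.

$403333.33 thousand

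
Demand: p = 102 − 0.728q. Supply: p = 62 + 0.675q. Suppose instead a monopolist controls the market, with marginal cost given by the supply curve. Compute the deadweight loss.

Competitive equilibrium: 102 − 0.728q = 62 + 0.675q → q* = 28.5103, p* = 81.2445.
Marginal revenue: MR = 102 − 1.456q. Set MR = MC: 102 − 1.456q = 62 + 0.675q → q_m = 18.7705.
Price p_m = 102 − 0.728·18.7705 = 88.3351; MC(q_m) = 62 + 0.675·18.7705 = 74.6701.
Competitive q* = 28.5103, so Δq = 9.7398; wedge = 88.3351 − 74.6701 = 13.665.
The triangle = ½ × 9.7398 × 13.665 = 66.55.

66.55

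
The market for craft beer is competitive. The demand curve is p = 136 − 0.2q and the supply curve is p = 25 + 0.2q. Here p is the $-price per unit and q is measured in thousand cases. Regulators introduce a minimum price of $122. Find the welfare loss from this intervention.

Competitive equilibrium: 136 − 0.2q = 25 + 0.2q → q* = 277.5, p* = 80.5.
At the floor p = 122, quantity demanded = (136 − 122)/0.2 = 70.
Sellers' marginal cost at q' = 70: 25 + 0.2·70 = 39.
Δq = 277.5 − 70 = 207.5; wedge = 122 − 39 = 83.
Welfare loss = ½ × 207.5 × 83 = $8611.25 thousand.

$8611.25 thousand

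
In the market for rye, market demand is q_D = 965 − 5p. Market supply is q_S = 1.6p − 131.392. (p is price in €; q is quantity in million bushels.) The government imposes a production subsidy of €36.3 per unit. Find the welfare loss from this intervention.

€798.60 million

In inverse form: demand p = 193 − 0.2q, supply p = 82.12 + 0.625q.
Competitive equilibrium: 193 − 0.2q = 82.12 + 0.625q → q* = 134.4, p* = 166.12.
The subsidy lowers effective supply by 36.3: p = 45.82 + 0.625q.
New quantity: 193 − 0.2q = 45.82 + 0.625q → q' = 178.4.
Overproduction Δq = 178.4 − 134.4 = 44; wedge = subsidy = 36.3.
Deadweight loss = ½ × 44 × 36.3 = €798.60 million.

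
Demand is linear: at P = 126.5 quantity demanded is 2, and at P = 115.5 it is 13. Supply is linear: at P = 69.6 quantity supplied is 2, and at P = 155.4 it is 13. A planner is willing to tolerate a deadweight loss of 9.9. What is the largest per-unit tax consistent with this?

Demand slope = (115.5 − 126.5)/(13 − 2) = −1, so P = 128.5 − Q.
Supply slope = (155.4 − 69.6)/(13 − 2) = 7.8, so P = 54 + 7.8Q.
Competitive equilibrium: 128.5 − Q = 54 + 7.8Q → Q* = 8.4659, P* = 120.0341.
A tax t gives ΔQ = t/8.8 and wedge t, so DWL = t²/17.6.
t²/17.6 = 9.9 → t² = 174.24 → t = 13.2.

13.2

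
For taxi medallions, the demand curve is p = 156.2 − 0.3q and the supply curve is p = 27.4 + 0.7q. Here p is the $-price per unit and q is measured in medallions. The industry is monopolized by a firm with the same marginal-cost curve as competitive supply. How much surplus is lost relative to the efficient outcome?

$441.73

Competitive equilibrium: 156.2 − 0.3q = 27.4 + 0.7q → q* = 128.8, p* = 117.56.
Marginal revenue: MR = 156.2 − 0.6q. Set MR = MC: 156.2 − 0.6q = 27.4 + 0.7q → q_m = 99.0769.
Price p_m = 156.2 − 0.3·99.0769 = 126.4769; MC(q_m) = 27.4 + 0.7·99.0769 = 96.7538.
Competitive q* = 128.8, so Δq = 29.7231; wedge = 126.4769 − 96.7538 = 29.7231.
DWL = ½ × 29.7231 × 29.7231 = $441.73.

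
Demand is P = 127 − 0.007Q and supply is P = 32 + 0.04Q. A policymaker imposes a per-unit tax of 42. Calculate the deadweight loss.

18765.96

Competitive equilibrium: 127 − 0.007Q = 32 + 0.04Q → Q* = 2021.2766, P* = 112.8511.
With the tax, the buyer price exceeds the seller price by 42: (127 − 0.007Q) − (32 + 0.04Q) = 42 → Q' = 1127.6596.
ΔQ = 2021.2766 − 1127.6596 = 893.617; the wedge equals the tax, 42.
Deadweight loss = ½ × 893.617 × 42 = 18765.96.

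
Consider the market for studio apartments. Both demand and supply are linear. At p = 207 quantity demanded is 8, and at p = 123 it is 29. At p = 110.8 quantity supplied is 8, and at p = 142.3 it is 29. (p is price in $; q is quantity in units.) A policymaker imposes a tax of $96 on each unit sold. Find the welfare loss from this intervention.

Demand slope = (123 − 207)/(29 − 8) = −4, so p = 239 − 4q.
Supply slope = (142.3 − 110.8)/(29 − 8) = 1.5, so p = 98.8 + 1.5q.
Competitive equilibrium: 239 − 4q = 98.8 + 1.5q → q* = 25.4909, p* = 137.0364.
With the tax, the buyer price exceeds the seller price by 96: (239 − 4q) − (98.8 + 1.5q) = 96 → q' = 8.0364.
Δq = 25.4909 − 8.0364 = 17.4545; the wedge equals the tax, 96.
Welfare loss = ½ × 17.4545 × 96 = $837.82.

$837.82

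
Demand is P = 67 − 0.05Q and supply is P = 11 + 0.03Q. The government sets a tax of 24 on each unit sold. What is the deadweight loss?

Competitive equilibrium: 67 − 0.05Q = 11 + 0.03Q → Q* = 700, P* = 32.
With the tax, the buyer price exceeds the seller price by 24: (67 − 0.05Q) − (11 + 0.03Q) = 24 → Q' = 400.
ΔQ = 700 − 400 = 300; the wedge equals the tax, 24.
Welfare loss = ½ × 300 × 24 = 3600.

3600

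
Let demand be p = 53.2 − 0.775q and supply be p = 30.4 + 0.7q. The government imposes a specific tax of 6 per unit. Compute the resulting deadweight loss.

12.20

Competitive equilibrium: 53.2 − 0.775q = 30.4 + 0.7q → q* = 15.4576, p* = 41.2203.
With the tax, the buyer price exceeds the seller price by 6: (53.2 − 0.775q) − (30.4 + 0.7q) = 6 → q' = 11.3898.
Δq = 15.4576 − 11.3898 = 4.0678; the wedge equals the tax, 6.
Deadweight loss = ½ × 4.0678 × 6 = 12.20.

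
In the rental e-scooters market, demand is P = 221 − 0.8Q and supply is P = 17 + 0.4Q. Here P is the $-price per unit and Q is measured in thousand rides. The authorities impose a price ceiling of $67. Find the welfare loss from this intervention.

$1215 thousand

Competitive equilibrium: 221 − 0.8Q = 17 + 0.4Q → Q* = 170, P* = 85.
At the ceiling P = 67, quantity supplied = (67 − 17)/0.4 = 125.
Willingness to pay at Q' = 125: 221 − 0.8·125 = 121.
ΔQ = 170 − 125 = 45; wedge = 121 − 67 = 54.
The triangle = ½ × 45 × 54 = $1215 thousand.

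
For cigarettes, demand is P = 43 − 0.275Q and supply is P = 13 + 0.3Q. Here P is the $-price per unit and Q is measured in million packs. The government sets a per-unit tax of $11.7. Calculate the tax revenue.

$372.37 million

Competitive equilibrium: 43 − 0.275Q = 13 + 0.3Q → Q* = 52.1739, P* = 28.6522.
With the tax, the buyer price exceeds the seller price by 11.7: (43 − 0.275Q) − (13 + 0.3Q) = 11.7 → Q' = 31.8261.
Tax revenue = 11.7 × 31.8261 = $372.37 million.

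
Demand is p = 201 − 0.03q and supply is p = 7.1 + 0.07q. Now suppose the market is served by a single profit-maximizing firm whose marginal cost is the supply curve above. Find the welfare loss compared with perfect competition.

Competitive equilibrium: 201 − 0.03q = 7.1 + 0.07q → q* = 1939, p* = 142.83.
Marginal revenue: MR = 201 − 0.06q. Set MR = MC: 201 − 0.06q = 7.1 + 0.07q → q_m = 1491.53846.
Price p_m = 201 − 0.03·1491.53846 = 156.25385; MC(q_m) = 7.1 + 0.07·1491.53846 = 111.50769.
Competitive q* = 1939, so Δq = 447.46154; wedge = 156.25385 − 111.50769 = 44.74616.
Deadweight loss = ½ × 447.46154 × 44.74616 = 10011.09.

10011.09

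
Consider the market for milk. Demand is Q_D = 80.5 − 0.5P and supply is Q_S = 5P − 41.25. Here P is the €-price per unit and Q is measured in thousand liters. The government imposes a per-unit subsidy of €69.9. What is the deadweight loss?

€1110.46 thousand

In inverse form: demand P = 161 − 2Q, supply P = 8.25 + 0.2Q.
Competitive equilibrium: 161 − 2Q = 8.25 + 0.2Q → Q* = 69.4318, P* = 22.1364.
The subsidy lowers effective supply by 69.9: P = 0.2Q − 61.65.
New quantity: 161 − 2Q = 0.2Q − 61.65 → Q' = 101.2045.
Overproduction ΔQ = 101.2045 − 69.4318 = 31.7727; wedge = subsidy = 69.9.
DWL = ½ × 31.7727 × 69.9 = €1110.46 thousand.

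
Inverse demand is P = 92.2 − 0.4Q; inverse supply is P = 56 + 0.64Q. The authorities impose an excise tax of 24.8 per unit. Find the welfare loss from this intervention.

Competitive equilibrium: 92.2 − 0.4Q = 56 + 0.64Q → Q* = 34.8077, P* = 78.2769.
With the tax, the buyer price exceeds the seller price by 24.8: (92.2 − 0.4Q) − (56 + 0.64Q) = 24.8 → Q' = 10.9615.
ΔQ = 34.8077 − 10.9615 = 23.8462; the wedge equals the tax, 24.8.
The triangle = ½ × 23.8462 × 24.8 = 295.69.

295.69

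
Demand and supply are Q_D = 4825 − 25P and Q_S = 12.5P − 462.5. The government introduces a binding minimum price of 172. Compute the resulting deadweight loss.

In inverse form: demand P = 193 − 0.04Q, supply P = 37 + 0.08Q.
Competitive equilibrium: 193 − 0.04Q = 37 + 0.08Q → Q* = 1300, P* = 141.
At the floor P = 172, quantity demanded = (193 − 172)/0.04 = 525.
Sellers' marginal cost at Q' = 525: 37 + 0.08·525 = 79.
ΔQ = 1300 − 525 = 775; wedge = 172 − 79 = 93.
Welfare loss = ½ × 775 × 93 = 36037.50.

36037.50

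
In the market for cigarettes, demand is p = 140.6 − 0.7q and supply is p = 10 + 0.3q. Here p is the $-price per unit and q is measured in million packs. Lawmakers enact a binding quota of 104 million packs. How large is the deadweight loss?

$353.78 million

Competitive equilibrium: 140.6 − 0.7q = 10 + 0.3q → q* = 130.6, p* = 49.18.
At q = 104: demand price = 140.6 − 0.7·104 = 67.8; supply price = 10 + 0.3·104 = 41.2.
Δq = 130.6 − 104 = 26.6; wedge = 67.8 − 41.2 = 26.6.
Deadweight loss = ½ × 26.6 × 26.6 = $353.78 million.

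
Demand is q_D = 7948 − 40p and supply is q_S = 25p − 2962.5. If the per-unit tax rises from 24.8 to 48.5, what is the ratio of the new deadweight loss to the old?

3.825

In inverse form: demand p = 198.7 − 0.025q, supply p = 118.5 + 0.04q.
Competitive equilibrium: 198.7 − 0.025q = 118.5 + 0.04q → q* = 1233.8462, p* = 167.8538.
For a per-unit tax t: Δq = t/0.065, so DWL = ½·t·(t/0.065) = t²/0.13.
At t = 24.8: DWL = 4731.077. At t = 48.5: DWL = 18094.231.
Ratio = (48.5/24.8)² = 3.825.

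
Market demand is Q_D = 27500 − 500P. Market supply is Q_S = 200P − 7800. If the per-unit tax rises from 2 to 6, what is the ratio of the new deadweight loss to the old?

9

In inverse form: demand P = 55 − 0.002Q, supply P = 39 + 0.005Q.
Competitive equilibrium: 55 − 0.002Q = 39 + 0.005Q → Q* = 2285.7143, P* = 50.4286.
For a per-unit tax t: ΔQ = t/0.007, so DWL = ½·t·(t/0.007) = t²/0.014.
At t = 2: DWL = 285.714. At t = 6: DWL = 2571.429.
Ratio = (6/2)² = 9.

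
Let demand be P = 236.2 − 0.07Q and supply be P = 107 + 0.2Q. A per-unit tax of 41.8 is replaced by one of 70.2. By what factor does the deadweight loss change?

Competitive equilibrium: 236.2 − 0.07Q = 107 + 0.2Q → Q* = 478.5185, P* = 202.7037.
For a per-unit tax t: ΔQ = t/0.27, so DWL = ½·t·(t/0.27) = t²/0.54.
At t = 41.8: DWL = 3235.630. At t = 70.2: DWL = 9126.
Ratio = (70.2/41.8)² = 2.820.

2.820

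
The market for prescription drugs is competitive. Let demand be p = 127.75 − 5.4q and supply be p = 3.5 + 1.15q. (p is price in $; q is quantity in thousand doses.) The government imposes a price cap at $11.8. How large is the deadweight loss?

$452.31 thousand

Competitive equilibrium: 127.75 − 5.4q = 3.5 + 1.15q → q* = 18.9695, p* = 25.3149.
At the ceiling p = 11.8, quantity supplied = (11.8 − 3.5)/1.15 = 7.2174.
Willingness to pay at q' = 7.2174: 127.75 − 5.4·7.2174 = 88.776.
Δq = 18.9695 − 7.2174 = 11.7521; wedge = 88.776 − 11.8 = 76.976.
Welfare loss = ½ × 11.7521 × 76.976 = $452.31 thousand.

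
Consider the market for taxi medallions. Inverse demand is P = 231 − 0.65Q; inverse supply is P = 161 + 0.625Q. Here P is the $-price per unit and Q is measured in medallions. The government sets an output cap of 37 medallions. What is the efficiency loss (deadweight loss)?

Competitive equilibrium: 231 − 0.65Q = 161 + 0.625Q → Q* = 54.902, P* = 195.3137.
At Q = 37: demand price = 231 − 0.65·37 = 206.95; supply price = 161 + 0.625·37 = 184.125.
ΔQ = 54.902 − 37 = 17.902; wedge = 206.95 − 184.125 = 22.825.
Deadweight loss = ½ × 17.902 × 22.825 = $204.31.

$204.31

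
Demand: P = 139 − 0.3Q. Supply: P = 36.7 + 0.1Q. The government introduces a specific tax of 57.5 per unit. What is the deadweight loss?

4132.81

Competitive equilibrium: 139 − 0.3Q = 36.7 + 0.1Q → Q* = 255.75, P* = 62.275.
With the tax, the buyer price exceeds the seller price by 57.5: (139 − 0.3Q) − (36.7 + 0.1Q) = 57.5 → Q' = 112.
ΔQ = 255.75 − 112 = 143.75; the wedge equals the tax, 57.5.
Welfare loss = ½ × 143.75 × 57.5 = 4132.81.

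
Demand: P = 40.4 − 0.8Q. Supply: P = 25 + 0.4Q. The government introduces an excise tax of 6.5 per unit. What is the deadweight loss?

17.60

Competitive equilibrium: 40.4 − 0.8Q = 25 + 0.4Q → Q* = 12.8333, P* = 30.1333.
With the tax, the buyer price exceeds the seller price by 6.5: (40.4 − 0.8Q) − (25 + 0.4Q) = 6.5 → Q' = 7.4167.
ΔQ = 12.8333 − 7.4167 = 5.4166; the wedge equals the tax, 6.5.
DWL = ½ × 5.4166 × 6.5 = 17.60.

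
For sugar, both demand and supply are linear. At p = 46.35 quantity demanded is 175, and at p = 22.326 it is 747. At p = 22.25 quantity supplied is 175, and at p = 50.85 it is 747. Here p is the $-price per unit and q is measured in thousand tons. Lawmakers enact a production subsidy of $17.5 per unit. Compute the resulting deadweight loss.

Demand slope = (22.326 − 46.35)/(747 − 175) = −0.042, so p = 53.7 − 0.042q.
Supply slope = (50.85 − 22.25)/(747 − 175) = 0.05, so p = 13.5 + 0.05q.
Competitive equilibrium: 53.7 − 0.042q = 13.5 + 0.05q → q* = 436.9565, p* = 35.3478.
The subsidy lowers effective supply by 17.5: p = 0.05q − 4.
New quantity: 53.7 − 0.042q = 0.05q − 4 → q' = 627.1739.
Overproduction Δq = 627.1739 − 436.9565 = 190.2174; wedge = subsidy = 17.5.
Deadweight loss = ½ × 190.2174 × 17.5 = $1664.40 thousand.

$1664.40 thousand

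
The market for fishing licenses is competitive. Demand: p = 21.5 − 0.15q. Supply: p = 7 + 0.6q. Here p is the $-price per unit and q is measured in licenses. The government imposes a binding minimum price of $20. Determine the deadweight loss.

$32.67

Competitive equilibrium: 21.5 − 0.15q = 7 + 0.6q → q* = 19.3333, p* = 18.6.
At the floor p = 20, quantity demanded = (21.5 − 20)/0.15 = 10.
Sellers' marginal cost at q' = 10: 7 + 0.6·10 = 13.
Δq = 19.3333 − 10 = 9.3333; wedge = 20 − 13 = 7.
Welfare loss = ½ × 9.3333 × 7 = $32.67.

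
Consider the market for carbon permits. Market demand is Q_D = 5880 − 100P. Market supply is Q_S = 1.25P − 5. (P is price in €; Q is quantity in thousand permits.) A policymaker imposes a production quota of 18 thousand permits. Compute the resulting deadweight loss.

€998.55 thousand

In inverse form: demand P = 58.8 − 0.01Q, supply P = 4 + 0.8Q.
Competitive equilibrium: 58.8 − 0.01Q = 4 + 0.8Q → Q* = 67.6543, P* = 58.1235.
At Q = 18: demand price = 58.8 − 0.01·18 = 58.62; supply price = 4 + 0.8·18 = 18.4.
ΔQ = 67.6543 − 18 = 49.6543; wedge = 58.62 − 18.4 = 40.22.
Welfare loss = ½ × 49.6543 × 40.22 = €998.55 thousand.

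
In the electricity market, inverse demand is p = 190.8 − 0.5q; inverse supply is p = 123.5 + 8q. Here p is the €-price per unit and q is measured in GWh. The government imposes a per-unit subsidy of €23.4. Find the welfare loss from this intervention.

Competitive equilibrium: 190.8 − 0.5q = 123.5 + 8q → q* = 7.9176, p* = 186.8412.
The subsidy lowers effective supply by 23.4: p = 100.1 + 8q.
New quantity: 190.8 − 0.5q = 100.1 + 8q → q' = 10.6706.
Overproduction Δq = 10.6706 − 7.9176 = 2.753; wedge = subsidy = 23.4.
The triangle = ½ × 2.753 × 23.4 = €32.21.

€32.21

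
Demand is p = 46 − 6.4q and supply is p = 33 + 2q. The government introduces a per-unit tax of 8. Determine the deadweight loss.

3.81

Competitive equilibrium: 46 − 6.4q = 33 + 2q → q* = 1.5476, p* = 36.0952.
With the tax, the buyer price exceeds the seller price by 8: (46 − 6.4q) − (33 + 2q) = 8 → q' = 0.5952.
Δq = 1.5476 − 0.5952 = 0.9524; the wedge equals the tax, 8.
The triangle = ½ × 0.9524 × 8 = 3.81.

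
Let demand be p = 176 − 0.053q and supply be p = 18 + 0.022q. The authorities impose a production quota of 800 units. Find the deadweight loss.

64026.67

Competitive equilibrium: 176 − 0.053q = 18 + 0.022q → q* = 2106.6667, p* = 64.3467.
At q = 800: demand price = 176 − 0.053·800 = 133.6; supply price = 18 + 0.022·800 = 35.6.
Δq = 2106.6667 − 800 = 1306.6667; wedge = 133.6 − 35.6 = 98.
Deadweight loss = ½ × 1306.6667 × 98 = 64026.67.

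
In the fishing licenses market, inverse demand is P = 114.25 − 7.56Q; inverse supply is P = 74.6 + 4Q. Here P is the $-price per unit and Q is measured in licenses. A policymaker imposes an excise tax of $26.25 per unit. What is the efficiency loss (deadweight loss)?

Competitive equilibrium: 114.25 − 7.56Q = 74.6 + 4Q → Q* = 3.4299, P* = 88.3197.
With the tax, the buyer price exceeds the seller price by 26.25: (114.25 − 7.56Q) − (74.6 + 4Q) = 26.25 → Q' = 1.1592.
ΔQ = 3.4299 − 1.1592 = 2.2707; the wedge equals the tax, 26.25.
The triangle = ½ × 2.2707 × 26.25 = $29.80.

$29.80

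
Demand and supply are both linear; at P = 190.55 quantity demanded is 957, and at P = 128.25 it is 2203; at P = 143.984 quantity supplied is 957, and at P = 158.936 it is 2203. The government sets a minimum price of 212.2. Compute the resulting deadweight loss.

43462.27

Demand slope = (128.25 − 190.55)/(2203 − 957) = −0.05, so P = 238.4 − 0.05Q.
Supply slope = (158.936 − 143.984)/(2203 − 957) = 0.012, so P = 132.5 + 0.012Q.
Competitive equilibrium: 238.4 − 0.05Q = 132.5 + 0.012Q → Q* = 1708.0645, P* = 152.9968.
At the floor P = 212.2, quantity demanded = (238.4 − 212.2)/0.05 = 524.
Sellers' marginal cost at Q' = 524: 132.5 + 0.012·524 = 138.788.
ΔQ = 1708.0645 − 524 = 1184.0645; wedge = 212.2 − 138.788 = 73.412.
DWL = ½ × 1184.0645 × 73.412 = 43462.27.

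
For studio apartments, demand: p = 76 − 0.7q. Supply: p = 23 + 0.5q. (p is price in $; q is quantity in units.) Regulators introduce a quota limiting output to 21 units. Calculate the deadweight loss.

Competitive equilibrium: 76 − 0.7q = 23 + 0.5q → q* = 44.1667, p* = 45.0833.
At q = 21: demand price = 76 − 0.7·21 = 61.3; supply price = 23 + 0.5·21 = 33.5.
Δq = 44.1667 − 21 = 23.1667; wedge = 61.3 − 33.5 = 27.8.
Welfare loss = ½ × 23.1667 × 27.8 = $322.02.

$322.02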